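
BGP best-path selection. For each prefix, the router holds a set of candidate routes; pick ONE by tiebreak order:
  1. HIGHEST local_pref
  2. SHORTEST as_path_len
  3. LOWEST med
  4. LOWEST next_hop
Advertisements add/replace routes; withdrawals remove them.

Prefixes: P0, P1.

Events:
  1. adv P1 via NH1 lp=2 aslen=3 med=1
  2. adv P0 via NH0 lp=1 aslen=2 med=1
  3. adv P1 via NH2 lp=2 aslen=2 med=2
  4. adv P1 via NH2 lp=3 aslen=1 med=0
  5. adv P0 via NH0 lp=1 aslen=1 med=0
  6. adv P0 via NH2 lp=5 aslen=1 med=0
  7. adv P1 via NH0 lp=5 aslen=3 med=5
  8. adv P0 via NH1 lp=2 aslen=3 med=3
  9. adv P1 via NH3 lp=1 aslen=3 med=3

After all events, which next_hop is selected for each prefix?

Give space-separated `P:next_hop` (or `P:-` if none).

Op 1: best P0=- P1=NH1
Op 2: best P0=NH0 P1=NH1
Op 3: best P0=NH0 P1=NH2
Op 4: best P0=NH0 P1=NH2
Op 5: best P0=NH0 P1=NH2
Op 6: best P0=NH2 P1=NH2
Op 7: best P0=NH2 P1=NH0
Op 8: best P0=NH2 P1=NH0
Op 9: best P0=NH2 P1=NH0

Answer: P0:NH2 P1:NH0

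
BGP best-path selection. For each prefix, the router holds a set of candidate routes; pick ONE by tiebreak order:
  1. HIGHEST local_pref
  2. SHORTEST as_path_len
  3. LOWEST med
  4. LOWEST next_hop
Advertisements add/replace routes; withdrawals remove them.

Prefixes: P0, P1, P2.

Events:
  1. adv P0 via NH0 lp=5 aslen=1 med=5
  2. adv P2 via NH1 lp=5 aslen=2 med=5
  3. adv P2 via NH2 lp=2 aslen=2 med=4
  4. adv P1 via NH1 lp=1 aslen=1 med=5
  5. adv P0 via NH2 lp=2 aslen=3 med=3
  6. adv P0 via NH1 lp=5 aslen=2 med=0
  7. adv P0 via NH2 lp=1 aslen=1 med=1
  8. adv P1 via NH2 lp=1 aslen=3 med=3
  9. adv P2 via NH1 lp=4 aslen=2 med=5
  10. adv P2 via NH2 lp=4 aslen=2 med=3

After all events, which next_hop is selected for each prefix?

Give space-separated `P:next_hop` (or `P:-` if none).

Answer: P0:NH0 P1:NH1 P2:NH2

Derivation:
Op 1: best P0=NH0 P1=- P2=-
Op 2: best P0=NH0 P1=- P2=NH1
Op 3: best P0=NH0 P1=- P2=NH1
Op 4: best P0=NH0 P1=NH1 P2=NH1
Op 5: best P0=NH0 P1=NH1 P2=NH1
Op 6: best P0=NH0 P1=NH1 P2=NH1
Op 7: best P0=NH0 P1=NH1 P2=NH1
Op 8: best P0=NH0 P1=NH1 P2=NH1
Op 9: best P0=NH0 P1=NH1 P2=NH1
Op 10: best P0=NH0 P1=NH1 P2=NH2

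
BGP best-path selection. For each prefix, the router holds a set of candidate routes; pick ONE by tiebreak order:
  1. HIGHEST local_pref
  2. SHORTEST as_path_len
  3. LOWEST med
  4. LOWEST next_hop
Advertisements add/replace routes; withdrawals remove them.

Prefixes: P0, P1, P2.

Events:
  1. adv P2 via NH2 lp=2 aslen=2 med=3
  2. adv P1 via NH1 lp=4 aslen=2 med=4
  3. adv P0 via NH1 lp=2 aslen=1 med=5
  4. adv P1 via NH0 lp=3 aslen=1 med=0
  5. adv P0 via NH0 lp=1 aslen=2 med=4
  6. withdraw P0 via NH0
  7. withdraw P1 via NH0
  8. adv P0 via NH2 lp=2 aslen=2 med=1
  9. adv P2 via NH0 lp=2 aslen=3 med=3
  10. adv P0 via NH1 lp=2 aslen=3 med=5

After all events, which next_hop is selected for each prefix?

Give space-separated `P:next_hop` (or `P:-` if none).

Op 1: best P0=- P1=- P2=NH2
Op 2: best P0=- P1=NH1 P2=NH2
Op 3: best P0=NH1 P1=NH1 P2=NH2
Op 4: best P0=NH1 P1=NH1 P2=NH2
Op 5: best P0=NH1 P1=NH1 P2=NH2
Op 6: best P0=NH1 P1=NH1 P2=NH2
Op 7: best P0=NH1 P1=NH1 P2=NH2
Op 8: best P0=NH1 P1=NH1 P2=NH2
Op 9: best P0=NH1 P1=NH1 P2=NH2
Op 10: best P0=NH2 P1=NH1 P2=NH2

Answer: P0:NH2 P1:NH1 P2:NH2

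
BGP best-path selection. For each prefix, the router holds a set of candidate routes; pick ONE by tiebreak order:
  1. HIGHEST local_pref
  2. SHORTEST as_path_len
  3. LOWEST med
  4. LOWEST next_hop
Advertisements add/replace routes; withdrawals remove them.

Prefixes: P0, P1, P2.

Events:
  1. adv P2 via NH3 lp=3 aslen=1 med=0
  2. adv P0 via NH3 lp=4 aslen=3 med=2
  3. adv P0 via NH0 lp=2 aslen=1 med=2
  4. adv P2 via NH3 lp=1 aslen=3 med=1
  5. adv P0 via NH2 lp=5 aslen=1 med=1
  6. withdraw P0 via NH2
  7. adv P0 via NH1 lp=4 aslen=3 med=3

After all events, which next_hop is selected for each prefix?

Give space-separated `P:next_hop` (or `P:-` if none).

Answer: P0:NH3 P1:- P2:NH3

Derivation:
Op 1: best P0=- P1=- P2=NH3
Op 2: best P0=NH3 P1=- P2=NH3
Op 3: best P0=NH3 P1=- P2=NH3
Op 4: best P0=NH3 P1=- P2=NH3
Op 5: best P0=NH2 P1=- P2=NH3
Op 6: best P0=NH3 P1=- P2=NH3
Op 7: best P0=NH3 P1=- P2=NH3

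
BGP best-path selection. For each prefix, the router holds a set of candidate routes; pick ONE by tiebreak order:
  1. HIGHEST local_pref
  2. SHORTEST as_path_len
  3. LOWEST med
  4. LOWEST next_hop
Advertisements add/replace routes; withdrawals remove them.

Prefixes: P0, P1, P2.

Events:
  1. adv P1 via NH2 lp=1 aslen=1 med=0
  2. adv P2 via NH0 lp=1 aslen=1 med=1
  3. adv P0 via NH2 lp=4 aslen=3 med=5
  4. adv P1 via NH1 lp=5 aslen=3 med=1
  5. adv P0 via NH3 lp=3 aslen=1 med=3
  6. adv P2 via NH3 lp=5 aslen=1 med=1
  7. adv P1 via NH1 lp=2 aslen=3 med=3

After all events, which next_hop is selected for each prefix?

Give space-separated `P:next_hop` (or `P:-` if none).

Op 1: best P0=- P1=NH2 P2=-
Op 2: best P0=- P1=NH2 P2=NH0
Op 3: best P0=NH2 P1=NH2 P2=NH0
Op 4: best P0=NH2 P1=NH1 P2=NH0
Op 5: best P0=NH2 P1=NH1 P2=NH0
Op 6: best P0=NH2 P1=NH1 P2=NH3
Op 7: best P0=NH2 P1=NH1 P2=NH3

Answer: P0:NH2 P1:NH1 P2:NH3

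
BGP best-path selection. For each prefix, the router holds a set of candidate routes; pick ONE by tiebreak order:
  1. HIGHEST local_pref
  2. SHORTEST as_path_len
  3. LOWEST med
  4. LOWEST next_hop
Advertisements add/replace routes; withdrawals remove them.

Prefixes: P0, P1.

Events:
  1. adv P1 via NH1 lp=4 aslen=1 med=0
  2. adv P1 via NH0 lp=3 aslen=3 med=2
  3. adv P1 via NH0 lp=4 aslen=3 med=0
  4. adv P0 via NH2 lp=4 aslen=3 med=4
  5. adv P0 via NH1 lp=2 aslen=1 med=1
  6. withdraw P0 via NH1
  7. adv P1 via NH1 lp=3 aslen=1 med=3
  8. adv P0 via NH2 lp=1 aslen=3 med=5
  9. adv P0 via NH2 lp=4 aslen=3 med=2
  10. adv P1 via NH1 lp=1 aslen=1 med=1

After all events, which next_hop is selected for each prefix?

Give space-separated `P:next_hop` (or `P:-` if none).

Answer: P0:NH2 P1:NH0

Derivation:
Op 1: best P0=- P1=NH1
Op 2: best P0=- P1=NH1
Op 3: best P0=- P1=NH1
Op 4: best P0=NH2 P1=NH1
Op 5: best P0=NH2 P1=NH1
Op 6: best P0=NH2 P1=NH1
Op 7: best P0=NH2 P1=NH0
Op 8: best P0=NH2 P1=NH0
Op 9: best P0=NH2 P1=NH0
Op 10: best P0=NH2 P1=NH0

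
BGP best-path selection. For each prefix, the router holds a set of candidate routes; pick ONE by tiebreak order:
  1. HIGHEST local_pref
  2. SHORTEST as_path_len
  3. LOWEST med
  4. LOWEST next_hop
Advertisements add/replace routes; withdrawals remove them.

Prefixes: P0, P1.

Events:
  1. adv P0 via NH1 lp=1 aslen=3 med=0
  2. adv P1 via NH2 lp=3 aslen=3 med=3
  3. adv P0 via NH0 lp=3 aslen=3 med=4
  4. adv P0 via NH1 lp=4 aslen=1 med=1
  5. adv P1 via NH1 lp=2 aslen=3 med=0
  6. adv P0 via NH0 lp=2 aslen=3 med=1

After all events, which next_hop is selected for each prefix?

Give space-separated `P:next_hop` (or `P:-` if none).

Answer: P0:NH1 P1:NH2

Derivation:
Op 1: best P0=NH1 P1=-
Op 2: best P0=NH1 P1=NH2
Op 3: best P0=NH0 P1=NH2
Op 4: best P0=NH1 P1=NH2
Op 5: best P0=NH1 P1=NH2
Op 6: best P0=NH1 P1=NH2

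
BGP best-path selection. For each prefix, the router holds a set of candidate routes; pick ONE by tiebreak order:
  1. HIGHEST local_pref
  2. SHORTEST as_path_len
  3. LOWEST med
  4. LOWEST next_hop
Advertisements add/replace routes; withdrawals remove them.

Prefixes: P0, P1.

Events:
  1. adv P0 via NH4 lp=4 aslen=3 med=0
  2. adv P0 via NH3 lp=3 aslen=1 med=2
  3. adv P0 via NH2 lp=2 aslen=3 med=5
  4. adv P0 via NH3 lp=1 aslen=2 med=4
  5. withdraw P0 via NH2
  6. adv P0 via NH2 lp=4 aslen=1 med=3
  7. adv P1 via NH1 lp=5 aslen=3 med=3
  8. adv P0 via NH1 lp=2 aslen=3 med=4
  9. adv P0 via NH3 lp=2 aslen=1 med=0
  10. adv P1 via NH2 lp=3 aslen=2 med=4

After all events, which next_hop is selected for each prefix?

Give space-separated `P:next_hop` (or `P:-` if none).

Answer: P0:NH2 P1:NH1

Derivation:
Op 1: best P0=NH4 P1=-
Op 2: best P0=NH4 P1=-
Op 3: best P0=NH4 P1=-
Op 4: best P0=NH4 P1=-
Op 5: best P0=NH4 P1=-
Op 6: best P0=NH2 P1=-
Op 7: best P0=NH2 P1=NH1
Op 8: best P0=NH2 P1=NH1
Op 9: best P0=NH2 P1=NH1
Op 10: best P0=NH2 P1=NH1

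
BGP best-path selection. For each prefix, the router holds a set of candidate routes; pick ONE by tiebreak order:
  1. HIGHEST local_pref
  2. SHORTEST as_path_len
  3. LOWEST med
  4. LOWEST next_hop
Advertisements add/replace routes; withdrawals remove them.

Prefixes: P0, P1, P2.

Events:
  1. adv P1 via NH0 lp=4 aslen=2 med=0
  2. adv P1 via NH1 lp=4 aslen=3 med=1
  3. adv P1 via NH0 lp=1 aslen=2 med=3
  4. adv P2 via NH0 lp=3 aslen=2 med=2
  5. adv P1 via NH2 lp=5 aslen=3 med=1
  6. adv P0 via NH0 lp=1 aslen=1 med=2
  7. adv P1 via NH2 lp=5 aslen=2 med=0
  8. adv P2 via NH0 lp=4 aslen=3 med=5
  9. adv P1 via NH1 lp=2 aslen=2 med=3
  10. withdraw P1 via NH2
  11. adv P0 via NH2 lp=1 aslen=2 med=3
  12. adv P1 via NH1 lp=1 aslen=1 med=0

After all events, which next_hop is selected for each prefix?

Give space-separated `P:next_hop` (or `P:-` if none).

Op 1: best P0=- P1=NH0 P2=-
Op 2: best P0=- P1=NH0 P2=-
Op 3: best P0=- P1=NH1 P2=-
Op 4: best P0=- P1=NH1 P2=NH0
Op 5: best P0=- P1=NH2 P2=NH0
Op 6: best P0=NH0 P1=NH2 P2=NH0
Op 7: best P0=NH0 P1=NH2 P2=NH0
Op 8: best P0=NH0 P1=NH2 P2=NH0
Op 9: best P0=NH0 P1=NH2 P2=NH0
Op 10: best P0=NH0 P1=NH1 P2=NH0
Op 11: best P0=NH0 P1=NH1 P2=NH0
Op 12: best P0=NH0 P1=NH1 P2=NH0

Answer: P0:NH0 P1:NH1 P2:NH0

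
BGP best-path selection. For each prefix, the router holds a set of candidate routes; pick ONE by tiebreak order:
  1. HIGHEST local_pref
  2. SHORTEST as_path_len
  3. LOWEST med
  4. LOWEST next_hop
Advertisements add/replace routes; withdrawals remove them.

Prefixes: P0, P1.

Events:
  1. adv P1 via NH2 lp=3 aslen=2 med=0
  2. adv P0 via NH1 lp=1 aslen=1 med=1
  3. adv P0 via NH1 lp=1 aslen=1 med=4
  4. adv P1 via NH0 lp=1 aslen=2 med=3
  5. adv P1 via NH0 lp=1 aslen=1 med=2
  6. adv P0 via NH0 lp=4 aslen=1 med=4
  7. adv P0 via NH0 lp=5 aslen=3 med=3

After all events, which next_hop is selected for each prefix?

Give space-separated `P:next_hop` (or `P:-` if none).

Answer: P0:NH0 P1:NH2

Derivation:
Op 1: best P0=- P1=NH2
Op 2: best P0=NH1 P1=NH2
Op 3: best P0=NH1 P1=NH2
Op 4: best P0=NH1 P1=NH2
Op 5: best P0=NH1 P1=NH2
Op 6: best P0=NH0 P1=NH2
Op 7: best P0=NH0 P1=NH2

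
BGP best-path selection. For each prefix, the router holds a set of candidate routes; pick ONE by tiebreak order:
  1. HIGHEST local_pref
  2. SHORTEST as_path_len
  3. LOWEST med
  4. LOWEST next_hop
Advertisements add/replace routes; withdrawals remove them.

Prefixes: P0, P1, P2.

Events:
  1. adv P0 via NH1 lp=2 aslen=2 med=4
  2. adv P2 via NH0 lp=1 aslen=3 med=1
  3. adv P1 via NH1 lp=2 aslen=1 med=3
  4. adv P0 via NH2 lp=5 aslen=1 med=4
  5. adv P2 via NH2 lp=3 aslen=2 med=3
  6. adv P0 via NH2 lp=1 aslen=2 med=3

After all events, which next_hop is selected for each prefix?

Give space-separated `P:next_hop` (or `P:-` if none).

Answer: P0:NH1 P1:NH1 P2:NH2

Derivation:
Op 1: best P0=NH1 P1=- P2=-
Op 2: best P0=NH1 P1=- P2=NH0
Op 3: best P0=NH1 P1=NH1 P2=NH0
Op 4: best P0=NH2 P1=NH1 P2=NH0
Op 5: best P0=NH2 P1=NH1 P2=NH2
Op 6: best P0=NH1 P1=NH1 P2=NH2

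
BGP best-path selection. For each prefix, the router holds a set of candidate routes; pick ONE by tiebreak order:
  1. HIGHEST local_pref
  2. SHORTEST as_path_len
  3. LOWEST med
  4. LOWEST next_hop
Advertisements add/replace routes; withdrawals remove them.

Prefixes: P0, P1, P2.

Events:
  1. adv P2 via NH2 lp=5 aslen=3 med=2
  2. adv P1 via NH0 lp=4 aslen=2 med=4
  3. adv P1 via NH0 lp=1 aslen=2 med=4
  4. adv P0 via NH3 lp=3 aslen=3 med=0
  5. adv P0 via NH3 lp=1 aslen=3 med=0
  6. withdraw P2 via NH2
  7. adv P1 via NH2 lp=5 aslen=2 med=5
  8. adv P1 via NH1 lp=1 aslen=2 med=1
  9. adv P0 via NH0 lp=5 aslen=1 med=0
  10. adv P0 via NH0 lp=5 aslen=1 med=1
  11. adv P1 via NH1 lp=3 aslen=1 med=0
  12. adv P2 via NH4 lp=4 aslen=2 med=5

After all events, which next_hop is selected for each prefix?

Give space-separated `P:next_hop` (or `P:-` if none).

Answer: P0:NH0 P1:NH2 P2:NH4

Derivation:
Op 1: best P0=- P1=- P2=NH2
Op 2: best P0=- P1=NH0 P2=NH2
Op 3: best P0=- P1=NH0 P2=NH2
Op 4: best P0=NH3 P1=NH0 P2=NH2
Op 5: best P0=NH3 P1=NH0 P2=NH2
Op 6: best P0=NH3 P1=NH0 P2=-
Op 7: best P0=NH3 P1=NH2 P2=-
Op 8: best P0=NH3 P1=NH2 P2=-
Op 9: best P0=NH0 P1=NH2 P2=-
Op 10: best P0=NH0 P1=NH2 P2=-
Op 11: best P0=NH0 P1=NH2 P2=-
Op 12: best P0=NH0 P1=NH2 P2=NH4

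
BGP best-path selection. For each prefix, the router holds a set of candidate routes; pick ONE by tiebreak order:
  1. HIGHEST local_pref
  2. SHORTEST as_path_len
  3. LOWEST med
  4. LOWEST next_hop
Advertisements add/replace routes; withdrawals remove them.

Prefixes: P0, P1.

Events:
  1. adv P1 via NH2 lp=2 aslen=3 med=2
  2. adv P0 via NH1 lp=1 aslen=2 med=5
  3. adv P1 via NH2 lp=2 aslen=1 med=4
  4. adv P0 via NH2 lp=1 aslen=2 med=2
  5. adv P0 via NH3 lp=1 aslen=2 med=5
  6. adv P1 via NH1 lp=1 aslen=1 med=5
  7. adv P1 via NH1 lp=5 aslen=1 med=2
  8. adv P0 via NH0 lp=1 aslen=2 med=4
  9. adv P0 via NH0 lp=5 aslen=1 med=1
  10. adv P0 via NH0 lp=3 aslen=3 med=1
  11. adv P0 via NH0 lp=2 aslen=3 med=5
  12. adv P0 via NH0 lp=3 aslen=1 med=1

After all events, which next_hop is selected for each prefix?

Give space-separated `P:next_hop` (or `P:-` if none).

Answer: P0:NH0 P1:NH1

Derivation:
Op 1: best P0=- P1=NH2
Op 2: best P0=NH1 P1=NH2
Op 3: best P0=NH1 P1=NH2
Op 4: best P0=NH2 P1=NH2
Op 5: best P0=NH2 P1=NH2
Op 6: best P0=NH2 P1=NH2
Op 7: best P0=NH2 P1=NH1
Op 8: best P0=NH2 P1=NH1
Op 9: best P0=NH0 P1=NH1
Op 10: best P0=NH0 P1=NH1
Op 11: best P0=NH0 P1=NH1
Op 12: best P0=NH0 P1=NH1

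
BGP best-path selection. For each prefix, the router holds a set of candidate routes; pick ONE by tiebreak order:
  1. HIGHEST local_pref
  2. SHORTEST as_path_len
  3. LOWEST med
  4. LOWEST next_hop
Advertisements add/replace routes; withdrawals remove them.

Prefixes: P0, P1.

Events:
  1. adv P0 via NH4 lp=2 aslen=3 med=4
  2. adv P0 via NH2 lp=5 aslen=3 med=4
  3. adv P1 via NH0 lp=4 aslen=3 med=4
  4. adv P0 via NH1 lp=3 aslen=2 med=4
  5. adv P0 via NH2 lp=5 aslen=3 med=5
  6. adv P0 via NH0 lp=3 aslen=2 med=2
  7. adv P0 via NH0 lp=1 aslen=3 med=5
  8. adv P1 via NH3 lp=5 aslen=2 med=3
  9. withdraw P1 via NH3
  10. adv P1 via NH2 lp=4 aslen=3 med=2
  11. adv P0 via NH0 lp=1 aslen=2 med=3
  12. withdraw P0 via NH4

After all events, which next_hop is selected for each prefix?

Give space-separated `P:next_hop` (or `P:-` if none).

Op 1: best P0=NH4 P1=-
Op 2: best P0=NH2 P1=-
Op 3: best P0=NH2 P1=NH0
Op 4: best P0=NH2 P1=NH0
Op 5: best P0=NH2 P1=NH0
Op 6: best P0=NH2 P1=NH0
Op 7: best P0=NH2 P1=NH0
Op 8: best P0=NH2 P1=NH3
Op 9: best P0=NH2 P1=NH0
Op 10: best P0=NH2 P1=NH2
Op 11: best P0=NH2 P1=NH2
Op 12: best P0=NH2 P1=NH2

Answer: P0:NH2 P1:NH2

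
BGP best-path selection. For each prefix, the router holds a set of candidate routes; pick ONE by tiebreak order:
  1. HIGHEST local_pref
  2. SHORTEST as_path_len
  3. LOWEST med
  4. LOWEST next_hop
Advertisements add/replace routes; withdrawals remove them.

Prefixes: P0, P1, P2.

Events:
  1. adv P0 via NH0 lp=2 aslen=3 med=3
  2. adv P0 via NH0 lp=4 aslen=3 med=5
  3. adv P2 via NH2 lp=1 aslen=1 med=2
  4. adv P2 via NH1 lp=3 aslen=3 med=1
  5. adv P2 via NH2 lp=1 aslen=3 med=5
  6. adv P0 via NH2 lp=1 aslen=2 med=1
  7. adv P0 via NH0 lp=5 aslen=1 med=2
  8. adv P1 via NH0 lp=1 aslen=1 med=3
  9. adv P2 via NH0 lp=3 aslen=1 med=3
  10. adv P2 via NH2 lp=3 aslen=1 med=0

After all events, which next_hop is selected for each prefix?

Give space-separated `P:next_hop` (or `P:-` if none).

Op 1: best P0=NH0 P1=- P2=-
Op 2: best P0=NH0 P1=- P2=-
Op 3: best P0=NH0 P1=- P2=NH2
Op 4: best P0=NH0 P1=- P2=NH1
Op 5: best P0=NH0 P1=- P2=NH1
Op 6: best P0=NH0 P1=- P2=NH1
Op 7: best P0=NH0 P1=- P2=NH1
Op 8: best P0=NH0 P1=NH0 P2=NH1
Op 9: best P0=NH0 P1=NH0 P2=NH0
Op 10: best P0=NH0 P1=NH0 P2=NH2

Answer: P0:NH0 P1:NH0 P2:NH2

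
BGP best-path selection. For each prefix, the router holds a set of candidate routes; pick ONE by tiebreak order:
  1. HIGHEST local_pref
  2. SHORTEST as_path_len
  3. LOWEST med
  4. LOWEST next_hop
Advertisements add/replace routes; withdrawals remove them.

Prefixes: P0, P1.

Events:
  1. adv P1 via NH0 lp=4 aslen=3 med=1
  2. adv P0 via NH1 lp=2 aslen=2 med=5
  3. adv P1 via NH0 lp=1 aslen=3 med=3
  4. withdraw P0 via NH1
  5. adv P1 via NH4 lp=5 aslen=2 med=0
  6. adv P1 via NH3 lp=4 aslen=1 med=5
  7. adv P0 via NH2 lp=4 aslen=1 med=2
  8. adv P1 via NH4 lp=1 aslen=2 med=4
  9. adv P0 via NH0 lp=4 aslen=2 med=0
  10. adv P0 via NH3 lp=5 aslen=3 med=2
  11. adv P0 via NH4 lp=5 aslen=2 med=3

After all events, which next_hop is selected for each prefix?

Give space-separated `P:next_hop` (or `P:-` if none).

Answer: P0:NH4 P1:NH3

Derivation:
Op 1: best P0=- P1=NH0
Op 2: best P0=NH1 P1=NH0
Op 3: best P0=NH1 P1=NH0
Op 4: best P0=- P1=NH0
Op 5: best P0=- P1=NH4
Op 6: best P0=- P1=NH4
Op 7: best P0=NH2 P1=NH4
Op 8: best P0=NH2 P1=NH3
Op 9: best P0=NH2 P1=NH3
Op 10: best P0=NH3 P1=NH3
Op 11: best P0=NH4 P1=NH3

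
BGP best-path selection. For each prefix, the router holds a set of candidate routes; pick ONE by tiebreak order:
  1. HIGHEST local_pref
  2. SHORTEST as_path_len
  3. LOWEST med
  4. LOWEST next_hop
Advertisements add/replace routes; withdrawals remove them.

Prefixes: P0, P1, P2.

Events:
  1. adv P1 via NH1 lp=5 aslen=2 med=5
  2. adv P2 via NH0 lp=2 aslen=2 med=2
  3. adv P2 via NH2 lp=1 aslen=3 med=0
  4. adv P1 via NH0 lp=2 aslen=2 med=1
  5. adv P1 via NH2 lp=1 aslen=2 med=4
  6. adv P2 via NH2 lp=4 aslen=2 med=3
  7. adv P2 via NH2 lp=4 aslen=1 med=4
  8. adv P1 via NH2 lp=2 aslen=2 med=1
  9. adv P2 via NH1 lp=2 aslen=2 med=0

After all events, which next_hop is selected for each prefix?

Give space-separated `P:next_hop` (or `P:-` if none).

Op 1: best P0=- P1=NH1 P2=-
Op 2: best P0=- P1=NH1 P2=NH0
Op 3: best P0=- P1=NH1 P2=NH0
Op 4: best P0=- P1=NH1 P2=NH0
Op 5: best P0=- P1=NH1 P2=NH0
Op 6: best P0=- P1=NH1 P2=NH2
Op 7: best P0=- P1=NH1 P2=NH2
Op 8: best P0=- P1=NH1 P2=NH2
Op 9: best P0=- P1=NH1 P2=NH2

Answer: P0:- P1:NH1 P2:NH2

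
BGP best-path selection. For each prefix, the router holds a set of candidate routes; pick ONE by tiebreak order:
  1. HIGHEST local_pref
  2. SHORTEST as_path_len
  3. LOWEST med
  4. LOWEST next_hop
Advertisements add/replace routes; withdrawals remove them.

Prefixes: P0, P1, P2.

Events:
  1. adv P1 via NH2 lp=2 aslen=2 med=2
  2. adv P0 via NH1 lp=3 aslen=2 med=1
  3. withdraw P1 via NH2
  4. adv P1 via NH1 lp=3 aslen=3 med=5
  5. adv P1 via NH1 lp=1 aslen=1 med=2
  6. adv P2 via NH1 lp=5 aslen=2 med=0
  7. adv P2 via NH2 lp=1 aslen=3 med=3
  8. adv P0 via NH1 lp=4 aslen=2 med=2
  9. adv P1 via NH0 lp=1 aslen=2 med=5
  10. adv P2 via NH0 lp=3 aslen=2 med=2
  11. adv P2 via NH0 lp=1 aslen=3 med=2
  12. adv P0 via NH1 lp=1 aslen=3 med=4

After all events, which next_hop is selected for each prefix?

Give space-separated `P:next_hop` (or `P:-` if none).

Answer: P0:NH1 P1:NH1 P2:NH1

Derivation:
Op 1: best P0=- P1=NH2 P2=-
Op 2: best P0=NH1 P1=NH2 P2=-
Op 3: best P0=NH1 P1=- P2=-
Op 4: best P0=NH1 P1=NH1 P2=-
Op 5: best P0=NH1 P1=NH1 P2=-
Op 6: best P0=NH1 P1=NH1 P2=NH1
Op 7: best P0=NH1 P1=NH1 P2=NH1
Op 8: best P0=NH1 P1=NH1 P2=NH1
Op 9: best P0=NH1 P1=NH1 P2=NH1
Op 10: best P0=NH1 P1=NH1 P2=NH1
Op 11: best P0=NH1 P1=NH1 P2=NH1
Op 12: best P0=NH1 P1=NH1 P2=NH1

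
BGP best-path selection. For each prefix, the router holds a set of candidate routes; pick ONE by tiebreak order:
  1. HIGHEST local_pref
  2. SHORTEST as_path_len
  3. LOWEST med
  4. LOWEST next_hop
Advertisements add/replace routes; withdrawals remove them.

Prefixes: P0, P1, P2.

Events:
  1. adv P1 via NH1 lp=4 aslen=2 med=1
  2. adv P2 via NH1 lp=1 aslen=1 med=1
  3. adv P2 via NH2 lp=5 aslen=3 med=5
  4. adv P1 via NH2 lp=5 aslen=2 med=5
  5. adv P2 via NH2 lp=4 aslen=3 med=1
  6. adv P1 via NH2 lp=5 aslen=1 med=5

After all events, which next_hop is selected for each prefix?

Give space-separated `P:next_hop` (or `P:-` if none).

Op 1: best P0=- P1=NH1 P2=-
Op 2: best P0=- P1=NH1 P2=NH1
Op 3: best P0=- P1=NH1 P2=NH2
Op 4: best P0=- P1=NH2 P2=NH2
Op 5: best P0=- P1=NH2 P2=NH2
Op 6: best P0=- P1=NH2 P2=NH2

Answer: P0:- P1:NH2 P2:NH2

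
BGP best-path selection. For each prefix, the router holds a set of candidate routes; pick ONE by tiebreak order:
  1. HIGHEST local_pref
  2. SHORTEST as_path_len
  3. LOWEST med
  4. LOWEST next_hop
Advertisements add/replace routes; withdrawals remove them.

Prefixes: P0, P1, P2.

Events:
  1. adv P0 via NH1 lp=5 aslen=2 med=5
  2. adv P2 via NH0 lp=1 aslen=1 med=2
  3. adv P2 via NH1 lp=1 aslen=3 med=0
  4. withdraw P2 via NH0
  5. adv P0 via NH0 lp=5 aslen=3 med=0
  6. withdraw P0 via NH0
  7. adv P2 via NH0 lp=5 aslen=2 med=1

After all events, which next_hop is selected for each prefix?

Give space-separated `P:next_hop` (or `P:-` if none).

Op 1: best P0=NH1 P1=- P2=-
Op 2: best P0=NH1 P1=- P2=NH0
Op 3: best P0=NH1 P1=- P2=NH0
Op 4: best P0=NH1 P1=- P2=NH1
Op 5: best P0=NH1 P1=- P2=NH1
Op 6: best P0=NH1 P1=- P2=NH1
Op 7: best P0=NH1 P1=- P2=NH0

Answer: P0:NH1 P1:- P2:NH0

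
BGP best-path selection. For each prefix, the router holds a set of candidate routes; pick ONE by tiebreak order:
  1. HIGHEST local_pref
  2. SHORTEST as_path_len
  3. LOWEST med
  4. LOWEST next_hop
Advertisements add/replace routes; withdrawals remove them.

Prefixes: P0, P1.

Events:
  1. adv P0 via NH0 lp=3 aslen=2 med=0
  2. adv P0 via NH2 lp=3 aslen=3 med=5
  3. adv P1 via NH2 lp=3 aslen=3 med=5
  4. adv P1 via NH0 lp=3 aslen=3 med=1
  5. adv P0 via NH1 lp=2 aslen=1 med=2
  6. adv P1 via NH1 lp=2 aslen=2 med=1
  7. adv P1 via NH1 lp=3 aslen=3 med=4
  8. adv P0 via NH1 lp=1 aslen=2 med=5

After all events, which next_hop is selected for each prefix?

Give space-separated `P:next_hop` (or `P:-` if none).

Answer: P0:NH0 P1:NH0

Derivation:
Op 1: best P0=NH0 P1=-
Op 2: best P0=NH0 P1=-
Op 3: best P0=NH0 P1=NH2
Op 4: best P0=NH0 P1=NH0
Op 5: best P0=NH0 P1=NH0
Op 6: best P0=NH0 P1=NH0
Op 7: best P0=NH0 P1=NH0
Op 8: best P0=NH0 P1=NH0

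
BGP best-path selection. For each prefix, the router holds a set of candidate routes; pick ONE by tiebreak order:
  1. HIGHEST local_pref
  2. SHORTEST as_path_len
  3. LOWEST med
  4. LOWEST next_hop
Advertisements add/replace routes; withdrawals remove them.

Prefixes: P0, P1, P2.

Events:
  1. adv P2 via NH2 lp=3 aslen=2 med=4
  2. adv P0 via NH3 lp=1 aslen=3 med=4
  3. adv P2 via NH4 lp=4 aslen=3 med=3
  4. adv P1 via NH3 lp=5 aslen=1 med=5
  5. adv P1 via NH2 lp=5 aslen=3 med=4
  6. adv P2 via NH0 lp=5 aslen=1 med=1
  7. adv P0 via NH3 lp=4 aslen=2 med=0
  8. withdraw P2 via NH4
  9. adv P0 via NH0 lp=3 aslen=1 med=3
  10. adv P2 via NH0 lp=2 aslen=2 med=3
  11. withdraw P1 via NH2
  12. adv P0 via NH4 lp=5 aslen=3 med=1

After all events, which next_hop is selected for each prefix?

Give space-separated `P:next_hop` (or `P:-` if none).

Op 1: best P0=- P1=- P2=NH2
Op 2: best P0=NH3 P1=- P2=NH2
Op 3: best P0=NH3 P1=- P2=NH4
Op 4: best P0=NH3 P1=NH3 P2=NH4
Op 5: best P0=NH3 P1=NH3 P2=NH4
Op 6: best P0=NH3 P1=NH3 P2=NH0
Op 7: best P0=NH3 P1=NH3 P2=NH0
Op 8: best P0=NH3 P1=NH3 P2=NH0
Op 9: best P0=NH3 P1=NH3 P2=NH0
Op 10: best P0=NH3 P1=NH3 P2=NH2
Op 11: best P0=NH3 P1=NH3 P2=NH2
Op 12: best P0=NH4 P1=NH3 P2=NH2

Answer: P0:NH4 P1:NH3 P2:NH2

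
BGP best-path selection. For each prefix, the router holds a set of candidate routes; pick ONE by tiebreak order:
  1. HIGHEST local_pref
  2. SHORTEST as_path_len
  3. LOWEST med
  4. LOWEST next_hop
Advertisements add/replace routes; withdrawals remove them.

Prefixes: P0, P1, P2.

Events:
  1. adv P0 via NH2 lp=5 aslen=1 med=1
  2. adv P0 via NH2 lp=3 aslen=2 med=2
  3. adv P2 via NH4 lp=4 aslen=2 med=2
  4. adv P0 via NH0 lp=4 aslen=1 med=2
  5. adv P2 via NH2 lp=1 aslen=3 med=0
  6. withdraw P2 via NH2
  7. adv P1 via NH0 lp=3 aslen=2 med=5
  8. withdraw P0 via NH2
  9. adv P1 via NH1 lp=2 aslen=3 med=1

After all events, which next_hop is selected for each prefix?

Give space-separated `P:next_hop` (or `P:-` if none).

Op 1: best P0=NH2 P1=- P2=-
Op 2: best P0=NH2 P1=- P2=-
Op 3: best P0=NH2 P1=- P2=NH4
Op 4: best P0=NH0 P1=- P2=NH4
Op 5: best P0=NH0 P1=- P2=NH4
Op 6: best P0=NH0 P1=- P2=NH4
Op 7: best P0=NH0 P1=NH0 P2=NH4
Op 8: best P0=NH0 P1=NH0 P2=NH4
Op 9: best P0=NH0 P1=NH0 P2=NH4

Answer: P0:NH0 P1:NH0 P2:NH4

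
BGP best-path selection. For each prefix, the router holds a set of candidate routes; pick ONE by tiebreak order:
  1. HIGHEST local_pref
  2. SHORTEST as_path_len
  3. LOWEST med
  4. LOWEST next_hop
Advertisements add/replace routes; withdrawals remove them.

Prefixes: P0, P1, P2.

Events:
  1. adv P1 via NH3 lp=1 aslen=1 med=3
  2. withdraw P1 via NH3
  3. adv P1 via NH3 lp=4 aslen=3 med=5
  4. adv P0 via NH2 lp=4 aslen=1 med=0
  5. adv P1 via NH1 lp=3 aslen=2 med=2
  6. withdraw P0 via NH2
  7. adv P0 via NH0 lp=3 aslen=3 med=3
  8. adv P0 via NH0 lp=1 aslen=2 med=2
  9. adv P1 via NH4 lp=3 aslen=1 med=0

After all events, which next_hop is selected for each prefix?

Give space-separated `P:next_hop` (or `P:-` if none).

Answer: P0:NH0 P1:NH3 P2:-

Derivation:
Op 1: best P0=- P1=NH3 P2=-
Op 2: best P0=- P1=- P2=-
Op 3: best P0=- P1=NH3 P2=-
Op 4: best P0=NH2 P1=NH3 P2=-
Op 5: best P0=NH2 P1=NH3 P2=-
Op 6: best P0=- P1=NH3 P2=-
Op 7: best P0=NH0 P1=NH3 P2=-
Op 8: best P0=NH0 P1=NH3 P2=-
Op 9: best P0=NH0 P1=NH3 P2=-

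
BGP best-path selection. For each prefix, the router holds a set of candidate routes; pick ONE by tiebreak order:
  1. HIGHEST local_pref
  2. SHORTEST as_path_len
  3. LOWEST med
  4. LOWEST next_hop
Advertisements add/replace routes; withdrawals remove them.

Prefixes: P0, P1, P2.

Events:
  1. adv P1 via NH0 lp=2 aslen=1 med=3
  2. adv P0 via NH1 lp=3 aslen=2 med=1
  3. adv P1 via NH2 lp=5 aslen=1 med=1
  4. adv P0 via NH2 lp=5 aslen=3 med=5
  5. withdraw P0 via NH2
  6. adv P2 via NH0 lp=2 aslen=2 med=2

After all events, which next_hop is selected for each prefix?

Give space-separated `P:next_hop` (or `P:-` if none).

Op 1: best P0=- P1=NH0 P2=-
Op 2: best P0=NH1 P1=NH0 P2=-
Op 3: best P0=NH1 P1=NH2 P2=-
Op 4: best P0=NH2 P1=NH2 P2=-
Op 5: best P0=NH1 P1=NH2 P2=-
Op 6: best P0=NH1 P1=NH2 P2=NH0

Answer: P0:NH1 P1:NH2 P2:NH0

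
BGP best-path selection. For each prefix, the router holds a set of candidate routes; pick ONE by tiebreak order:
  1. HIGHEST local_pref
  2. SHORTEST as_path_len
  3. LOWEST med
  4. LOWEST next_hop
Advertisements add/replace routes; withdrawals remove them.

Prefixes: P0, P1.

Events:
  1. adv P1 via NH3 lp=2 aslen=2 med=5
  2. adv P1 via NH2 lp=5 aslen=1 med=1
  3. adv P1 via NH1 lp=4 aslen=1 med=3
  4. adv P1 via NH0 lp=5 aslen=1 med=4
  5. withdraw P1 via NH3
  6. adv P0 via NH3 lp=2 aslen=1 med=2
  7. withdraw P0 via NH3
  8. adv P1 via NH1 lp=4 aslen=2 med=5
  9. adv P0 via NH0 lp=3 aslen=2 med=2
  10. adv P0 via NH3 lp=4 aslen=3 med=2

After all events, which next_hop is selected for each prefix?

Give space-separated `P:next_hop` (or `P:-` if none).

Op 1: best P0=- P1=NH3
Op 2: best P0=- P1=NH2
Op 3: best P0=- P1=NH2
Op 4: best P0=- P1=NH2
Op 5: best P0=- P1=NH2
Op 6: best P0=NH3 P1=NH2
Op 7: best P0=- P1=NH2
Op 8: best P0=- P1=NH2
Op 9: best P0=NH0 P1=NH2
Op 10: best P0=NH3 P1=NH2

Answer: P0:NH3 P1:NH2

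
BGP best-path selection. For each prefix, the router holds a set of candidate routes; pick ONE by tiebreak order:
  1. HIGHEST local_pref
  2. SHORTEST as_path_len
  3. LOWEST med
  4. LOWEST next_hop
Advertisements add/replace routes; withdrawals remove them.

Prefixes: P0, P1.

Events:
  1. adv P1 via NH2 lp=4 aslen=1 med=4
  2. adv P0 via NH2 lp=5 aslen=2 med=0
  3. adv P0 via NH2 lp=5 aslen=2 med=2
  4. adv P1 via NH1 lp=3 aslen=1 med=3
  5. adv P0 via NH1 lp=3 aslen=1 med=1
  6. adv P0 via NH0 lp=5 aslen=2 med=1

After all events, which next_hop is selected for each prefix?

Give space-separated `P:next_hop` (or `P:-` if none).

Answer: P0:NH0 P1:NH2

Derivation:
Op 1: best P0=- P1=NH2
Op 2: best P0=NH2 P1=NH2
Op 3: best P0=NH2 P1=NH2
Op 4: best P0=NH2 P1=NH2
Op 5: best P0=NH2 P1=NH2
Op 6: best P0=NH0 P1=NH2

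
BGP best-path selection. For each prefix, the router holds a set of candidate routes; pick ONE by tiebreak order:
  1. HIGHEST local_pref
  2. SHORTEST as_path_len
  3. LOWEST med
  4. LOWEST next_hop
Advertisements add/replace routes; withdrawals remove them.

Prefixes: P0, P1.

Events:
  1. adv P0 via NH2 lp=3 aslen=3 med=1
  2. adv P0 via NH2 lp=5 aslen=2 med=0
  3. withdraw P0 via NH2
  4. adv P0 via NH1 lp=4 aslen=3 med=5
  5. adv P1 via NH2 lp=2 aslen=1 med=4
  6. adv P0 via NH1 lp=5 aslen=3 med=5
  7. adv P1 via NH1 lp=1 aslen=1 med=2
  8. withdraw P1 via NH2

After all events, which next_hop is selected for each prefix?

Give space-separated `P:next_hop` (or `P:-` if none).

Answer: P0:NH1 P1:NH1

Derivation:
Op 1: best P0=NH2 P1=-
Op 2: best P0=NH2 P1=-
Op 3: best P0=- P1=-
Op 4: best P0=NH1 P1=-
Op 5: best P0=NH1 P1=NH2
Op 6: best P0=NH1 P1=NH2
Op 7: best P0=NH1 P1=NH2
Op 8: best P0=NH1 P1=NH1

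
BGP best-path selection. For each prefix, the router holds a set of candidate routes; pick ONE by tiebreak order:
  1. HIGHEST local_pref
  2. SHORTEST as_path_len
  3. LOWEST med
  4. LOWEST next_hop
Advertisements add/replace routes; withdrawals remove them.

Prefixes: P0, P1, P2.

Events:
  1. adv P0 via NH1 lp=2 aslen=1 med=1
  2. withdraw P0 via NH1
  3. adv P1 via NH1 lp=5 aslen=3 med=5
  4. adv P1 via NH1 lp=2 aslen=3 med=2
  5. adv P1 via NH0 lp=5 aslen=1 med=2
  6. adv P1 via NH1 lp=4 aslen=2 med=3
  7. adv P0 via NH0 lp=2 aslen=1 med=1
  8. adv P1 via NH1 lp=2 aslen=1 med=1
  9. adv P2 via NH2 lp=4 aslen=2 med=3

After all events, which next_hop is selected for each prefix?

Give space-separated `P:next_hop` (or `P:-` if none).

Answer: P0:NH0 P1:NH0 P2:NH2

Derivation:
Op 1: best P0=NH1 P1=- P2=-
Op 2: best P0=- P1=- P2=-
Op 3: best P0=- P1=NH1 P2=-
Op 4: best P0=- P1=NH1 P2=-
Op 5: best P0=- P1=NH0 P2=-
Op 6: best P0=- P1=NH0 P2=-
Op 7: best P0=NH0 P1=NH0 P2=-
Op 8: best P0=NH0 P1=NH0 P2=-
Op 9: best P0=NH0 P1=NH0 P2=NH2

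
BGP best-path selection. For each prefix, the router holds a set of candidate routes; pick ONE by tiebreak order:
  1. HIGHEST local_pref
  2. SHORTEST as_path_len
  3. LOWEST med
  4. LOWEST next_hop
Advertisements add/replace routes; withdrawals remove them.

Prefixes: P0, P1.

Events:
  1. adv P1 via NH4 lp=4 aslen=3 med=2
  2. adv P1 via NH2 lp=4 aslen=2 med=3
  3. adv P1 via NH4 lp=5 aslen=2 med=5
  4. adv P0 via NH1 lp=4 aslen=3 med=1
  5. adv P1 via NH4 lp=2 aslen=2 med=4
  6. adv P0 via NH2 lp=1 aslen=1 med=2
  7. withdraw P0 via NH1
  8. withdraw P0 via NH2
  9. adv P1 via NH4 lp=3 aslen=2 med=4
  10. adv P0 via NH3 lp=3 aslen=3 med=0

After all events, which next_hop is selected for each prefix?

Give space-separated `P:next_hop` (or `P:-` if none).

Op 1: best P0=- P1=NH4
Op 2: best P0=- P1=NH2
Op 3: best P0=- P1=NH4
Op 4: best P0=NH1 P1=NH4
Op 5: best P0=NH1 P1=NH2
Op 6: best P0=NH1 P1=NH2
Op 7: best P0=NH2 P1=NH2
Op 8: best P0=- P1=NH2
Op 9: best P0=- P1=NH2
Op 10: best P0=NH3 P1=NH2

Answer: P0:NH3 P1:NH2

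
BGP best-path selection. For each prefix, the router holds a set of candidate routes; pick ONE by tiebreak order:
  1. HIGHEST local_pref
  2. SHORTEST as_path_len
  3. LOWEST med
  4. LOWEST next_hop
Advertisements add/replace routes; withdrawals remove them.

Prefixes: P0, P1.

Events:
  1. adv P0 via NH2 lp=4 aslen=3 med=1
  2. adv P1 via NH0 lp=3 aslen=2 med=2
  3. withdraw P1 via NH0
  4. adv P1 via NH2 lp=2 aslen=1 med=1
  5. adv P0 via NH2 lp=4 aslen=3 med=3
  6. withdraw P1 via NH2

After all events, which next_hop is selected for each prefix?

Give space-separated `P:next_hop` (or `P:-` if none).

Answer: P0:NH2 P1:-

Derivation:
Op 1: best P0=NH2 P1=-
Op 2: best P0=NH2 P1=NH0
Op 3: best P0=NH2 P1=-
Op 4: best P0=NH2 P1=NH2
Op 5: best P0=NH2 P1=NH2
Op 6: best P0=NH2 P1=-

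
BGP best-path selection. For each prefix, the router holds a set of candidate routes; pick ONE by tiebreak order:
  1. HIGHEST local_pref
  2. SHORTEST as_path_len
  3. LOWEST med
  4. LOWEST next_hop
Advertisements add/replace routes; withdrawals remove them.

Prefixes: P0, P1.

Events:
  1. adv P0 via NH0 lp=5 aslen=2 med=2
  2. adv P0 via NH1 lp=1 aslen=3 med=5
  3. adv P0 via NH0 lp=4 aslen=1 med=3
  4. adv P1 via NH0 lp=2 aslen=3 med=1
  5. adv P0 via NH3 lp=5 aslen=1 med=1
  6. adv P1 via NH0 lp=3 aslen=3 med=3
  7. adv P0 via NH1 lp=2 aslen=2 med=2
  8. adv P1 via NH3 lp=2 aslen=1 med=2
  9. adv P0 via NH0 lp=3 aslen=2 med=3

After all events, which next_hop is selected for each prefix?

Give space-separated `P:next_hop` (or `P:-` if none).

Op 1: best P0=NH0 P1=-
Op 2: best P0=NH0 P1=-
Op 3: best P0=NH0 P1=-
Op 4: best P0=NH0 P1=NH0
Op 5: best P0=NH3 P1=NH0
Op 6: best P0=NH3 P1=NH0
Op 7: best P0=NH3 P1=NH0
Op 8: best P0=NH3 P1=NH0
Op 9: best P0=NH3 P1=NH0

Answer: P0:NH3 P1:NH0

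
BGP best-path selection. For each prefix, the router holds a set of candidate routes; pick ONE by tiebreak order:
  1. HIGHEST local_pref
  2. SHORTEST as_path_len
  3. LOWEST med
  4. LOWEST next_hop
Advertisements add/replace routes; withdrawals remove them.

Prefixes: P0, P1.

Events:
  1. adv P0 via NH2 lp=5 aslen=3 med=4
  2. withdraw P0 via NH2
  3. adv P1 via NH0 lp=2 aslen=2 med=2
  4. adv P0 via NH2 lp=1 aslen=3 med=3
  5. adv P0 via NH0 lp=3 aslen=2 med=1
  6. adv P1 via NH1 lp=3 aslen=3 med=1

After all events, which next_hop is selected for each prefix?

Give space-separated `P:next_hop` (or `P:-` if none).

Answer: P0:NH0 P1:NH1

Derivation:
Op 1: best P0=NH2 P1=-
Op 2: best P0=- P1=-
Op 3: best P0=- P1=NH0
Op 4: best P0=NH2 P1=NH0
Op 5: best P0=NH0 P1=NH0
Op 6: best P0=NH0 P1=NH1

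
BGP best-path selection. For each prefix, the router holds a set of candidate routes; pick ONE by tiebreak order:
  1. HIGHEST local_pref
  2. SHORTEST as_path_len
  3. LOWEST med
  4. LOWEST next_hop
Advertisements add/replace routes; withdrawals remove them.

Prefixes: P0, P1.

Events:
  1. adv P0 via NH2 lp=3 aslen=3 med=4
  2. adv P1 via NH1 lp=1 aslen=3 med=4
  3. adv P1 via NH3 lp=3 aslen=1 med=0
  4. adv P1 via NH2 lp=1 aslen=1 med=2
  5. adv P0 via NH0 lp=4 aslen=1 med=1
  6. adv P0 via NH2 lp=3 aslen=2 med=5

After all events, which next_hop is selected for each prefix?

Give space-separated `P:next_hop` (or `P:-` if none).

Op 1: best P0=NH2 P1=-
Op 2: best P0=NH2 P1=NH1
Op 3: best P0=NH2 P1=NH3
Op 4: best P0=NH2 P1=NH3
Op 5: best P0=NH0 P1=NH3
Op 6: best P0=NH0 P1=NH3

Answer: P0:NH0 P1:NH3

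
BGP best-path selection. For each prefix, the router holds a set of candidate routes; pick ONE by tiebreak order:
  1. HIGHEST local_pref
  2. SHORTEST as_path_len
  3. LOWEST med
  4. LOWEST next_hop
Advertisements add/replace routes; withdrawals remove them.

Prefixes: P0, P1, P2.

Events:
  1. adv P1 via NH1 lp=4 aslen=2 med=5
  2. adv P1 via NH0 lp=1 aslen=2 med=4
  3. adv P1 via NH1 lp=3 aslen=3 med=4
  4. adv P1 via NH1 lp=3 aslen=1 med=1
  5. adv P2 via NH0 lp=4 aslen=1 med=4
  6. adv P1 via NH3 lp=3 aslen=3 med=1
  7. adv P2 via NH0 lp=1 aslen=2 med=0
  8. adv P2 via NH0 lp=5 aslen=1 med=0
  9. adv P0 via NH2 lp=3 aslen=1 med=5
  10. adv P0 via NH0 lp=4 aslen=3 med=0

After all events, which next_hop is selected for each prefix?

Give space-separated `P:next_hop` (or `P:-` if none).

Op 1: best P0=- P1=NH1 P2=-
Op 2: best P0=- P1=NH1 P2=-
Op 3: best P0=- P1=NH1 P2=-
Op 4: best P0=- P1=NH1 P2=-
Op 5: best P0=- P1=NH1 P2=NH0
Op 6: best P0=- P1=NH1 P2=NH0
Op 7: best P0=- P1=NH1 P2=NH0
Op 8: best P0=- P1=NH1 P2=NH0
Op 9: best P0=NH2 P1=NH1 P2=NH0
Op 10: best P0=NH0 P1=NH1 P2=NH0

Answer: P0:NH0 P1:NH1 P2:NH0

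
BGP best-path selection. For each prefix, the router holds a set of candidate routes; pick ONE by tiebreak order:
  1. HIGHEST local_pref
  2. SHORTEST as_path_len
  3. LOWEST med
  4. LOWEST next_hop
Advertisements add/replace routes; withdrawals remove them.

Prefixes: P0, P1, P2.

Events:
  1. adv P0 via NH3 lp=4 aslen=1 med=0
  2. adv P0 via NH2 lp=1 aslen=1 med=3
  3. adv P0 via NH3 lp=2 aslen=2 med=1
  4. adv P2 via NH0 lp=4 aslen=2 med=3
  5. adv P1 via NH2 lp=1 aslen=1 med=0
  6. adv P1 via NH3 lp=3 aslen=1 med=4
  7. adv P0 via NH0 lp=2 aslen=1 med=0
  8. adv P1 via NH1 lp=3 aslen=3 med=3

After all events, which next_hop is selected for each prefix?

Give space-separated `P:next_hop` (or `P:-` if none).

Answer: P0:NH0 P1:NH3 P2:NH0

Derivation:
Op 1: best P0=NH3 P1=- P2=-
Op 2: best P0=NH3 P1=- P2=-
Op 3: best P0=NH3 P1=- P2=-
Op 4: best P0=NH3 P1=- P2=NH0
Op 5: best P0=NH3 P1=NH2 P2=NH0
Op 6: best P0=NH3 P1=NH3 P2=NH0
Op 7: best P0=NH0 P1=NH3 P2=NH0
Op 8: best P0=NH0 P1=NH3 P2=NH0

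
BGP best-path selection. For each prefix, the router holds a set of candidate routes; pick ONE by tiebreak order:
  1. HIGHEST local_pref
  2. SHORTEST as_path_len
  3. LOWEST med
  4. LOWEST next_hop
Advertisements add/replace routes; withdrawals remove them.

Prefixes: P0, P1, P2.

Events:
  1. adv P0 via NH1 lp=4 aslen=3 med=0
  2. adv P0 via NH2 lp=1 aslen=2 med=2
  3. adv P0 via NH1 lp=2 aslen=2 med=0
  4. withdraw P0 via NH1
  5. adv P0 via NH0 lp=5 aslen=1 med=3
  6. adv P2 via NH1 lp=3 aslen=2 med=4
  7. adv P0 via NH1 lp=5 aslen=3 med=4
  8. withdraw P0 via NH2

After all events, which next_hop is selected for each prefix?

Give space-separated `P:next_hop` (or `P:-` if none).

Answer: P0:NH0 P1:- P2:NH1

Derivation:
Op 1: best P0=NH1 P1=- P2=-
Op 2: best P0=NH1 P1=- P2=-
Op 3: best P0=NH1 P1=- P2=-
Op 4: best P0=NH2 P1=- P2=-
Op 5: best P0=NH0 P1=- P2=-
Op 6: best P0=NH0 P1=- P2=NH1
Op 7: best P0=NH0 P1=- P2=NH1
Op 8: best P0=NH0 P1=- P2=NH1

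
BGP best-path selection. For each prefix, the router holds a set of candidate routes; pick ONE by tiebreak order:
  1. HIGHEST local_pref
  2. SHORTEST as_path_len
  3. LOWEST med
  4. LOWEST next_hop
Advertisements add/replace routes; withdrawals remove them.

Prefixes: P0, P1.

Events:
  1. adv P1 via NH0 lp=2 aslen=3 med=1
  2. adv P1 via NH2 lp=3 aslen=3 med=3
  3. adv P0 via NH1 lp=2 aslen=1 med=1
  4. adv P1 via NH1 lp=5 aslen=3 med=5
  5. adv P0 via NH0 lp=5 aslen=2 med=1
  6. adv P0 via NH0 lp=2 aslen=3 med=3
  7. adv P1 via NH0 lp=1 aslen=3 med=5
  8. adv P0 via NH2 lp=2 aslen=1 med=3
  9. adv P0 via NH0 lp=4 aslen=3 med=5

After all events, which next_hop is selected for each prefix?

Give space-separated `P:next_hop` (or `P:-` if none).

Op 1: best P0=- P1=NH0
Op 2: best P0=- P1=NH2
Op 3: best P0=NH1 P1=NH2
Op 4: best P0=NH1 P1=NH1
Op 5: best P0=NH0 P1=NH1
Op 6: best P0=NH1 P1=NH1
Op 7: best P0=NH1 P1=NH1
Op 8: best P0=NH1 P1=NH1
Op 9: best P0=NH0 P1=NH1

Answer: P0:NH0 P1:NH1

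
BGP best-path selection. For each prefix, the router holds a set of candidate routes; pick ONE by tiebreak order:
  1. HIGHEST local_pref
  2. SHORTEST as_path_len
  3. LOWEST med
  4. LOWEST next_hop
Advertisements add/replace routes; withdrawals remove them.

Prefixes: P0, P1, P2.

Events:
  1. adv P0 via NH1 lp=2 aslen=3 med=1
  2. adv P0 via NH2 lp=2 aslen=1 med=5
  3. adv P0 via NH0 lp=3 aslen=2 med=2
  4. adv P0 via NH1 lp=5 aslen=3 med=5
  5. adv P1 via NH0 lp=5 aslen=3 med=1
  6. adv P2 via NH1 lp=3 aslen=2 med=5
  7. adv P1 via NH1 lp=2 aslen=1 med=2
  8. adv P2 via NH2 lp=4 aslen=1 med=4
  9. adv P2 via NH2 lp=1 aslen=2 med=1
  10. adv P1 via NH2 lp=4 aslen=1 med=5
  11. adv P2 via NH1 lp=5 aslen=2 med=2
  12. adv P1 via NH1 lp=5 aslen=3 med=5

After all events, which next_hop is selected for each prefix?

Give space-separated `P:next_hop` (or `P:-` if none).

Op 1: best P0=NH1 P1=- P2=-
Op 2: best P0=NH2 P1=- P2=-
Op 3: best P0=NH0 P1=- P2=-
Op 4: best P0=NH1 P1=- P2=-
Op 5: best P0=NH1 P1=NH0 P2=-
Op 6: best P0=NH1 P1=NH0 P2=NH1
Op 7: best P0=NH1 P1=NH0 P2=NH1
Op 8: best P0=NH1 P1=NH0 P2=NH2
Op 9: best P0=NH1 P1=NH0 P2=NH1
Op 10: best P0=NH1 P1=NH0 P2=NH1
Op 11: best P0=NH1 P1=NH0 P2=NH1
Op 12: best P0=NH1 P1=NH0 P2=NH1

Answer: P0:NH1 P1:NH0 P2:NH1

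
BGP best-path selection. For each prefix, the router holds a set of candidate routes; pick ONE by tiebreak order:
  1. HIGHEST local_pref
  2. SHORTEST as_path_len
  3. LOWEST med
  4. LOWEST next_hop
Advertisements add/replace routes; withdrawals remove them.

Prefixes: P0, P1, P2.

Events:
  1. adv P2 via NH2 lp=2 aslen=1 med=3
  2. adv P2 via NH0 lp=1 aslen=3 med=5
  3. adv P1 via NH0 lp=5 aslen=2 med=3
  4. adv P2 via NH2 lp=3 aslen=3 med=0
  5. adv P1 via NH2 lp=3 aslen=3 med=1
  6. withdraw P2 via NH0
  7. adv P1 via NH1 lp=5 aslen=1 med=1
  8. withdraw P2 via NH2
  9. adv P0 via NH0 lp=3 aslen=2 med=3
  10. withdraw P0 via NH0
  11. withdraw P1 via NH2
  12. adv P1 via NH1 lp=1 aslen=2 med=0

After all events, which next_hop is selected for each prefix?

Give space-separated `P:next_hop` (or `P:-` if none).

Answer: P0:- P1:NH0 P2:-

Derivation:
Op 1: best P0=- P1=- P2=NH2
Op 2: best P0=- P1=- P2=NH2
Op 3: best P0=- P1=NH0 P2=NH2
Op 4: best P0=- P1=NH0 P2=NH2
Op 5: best P0=- P1=NH0 P2=NH2
Op 6: best P0=- P1=NH0 P2=NH2
Op 7: best P0=- P1=NH1 P2=NH2
Op 8: best P0=- P1=NH1 P2=-
Op 9: best P0=NH0 P1=NH1 P2=-
Op 10: best P0=- P1=NH1 P2=-
Op 11: best P0=- P1=NH1 P2=-
Op 12: best P0=- P1=NH0 P2=-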